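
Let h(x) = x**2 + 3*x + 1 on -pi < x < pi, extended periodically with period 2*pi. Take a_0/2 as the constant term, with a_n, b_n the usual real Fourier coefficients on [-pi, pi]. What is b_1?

6

b_1 = 1/pi ∫_{-pi}^{pi} h(x) sin(x) dx.
Integrating by parts twice (tabular method), an antiderivative of (x**2 + 3*x + 1) sin(x) is -x**2*cos(x) + 2*x*sin(x) - 3*x*cos(x) + 3*sin(x) + cos(x); evaluating from -pi to pi: ∫_{-pi}^{pi} (x**2 + 3*x + 1) sin(x) dx = (-1 + 3*pi + pi**2) - (-3*pi - 1 + pi**2) = 6*pi.
Hence b_1 = (1/pi)·(6*pi) = 6.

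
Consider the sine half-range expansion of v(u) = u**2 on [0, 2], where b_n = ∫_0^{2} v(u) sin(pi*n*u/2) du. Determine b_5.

8*(-4 + 25*pi**2)/(125*pi**3)

b_5 = ∫_0^{2} (u**2) sin(5*pi*u/2) du.
Integrating by parts twice (tabular method), an antiderivative of (u**2) sin(5*pi*u/2) is -2*u**2*cos(5*pi*u/2)/(5*pi) + 8*u*sin(5*pi*u/2)/(25*pi**2) + 16*cos(5*pi*u/2)/(125*pi**3); evaluating from 0 to 2: ∫_{0}^{2} (u**2) sin(5*pi*u/2) du = (8*(-2 + 25*pi**2)/(125*pi**3)) - (16/(125*pi**3)) = 8*(-4 + 25*pi**2)/(125*pi**3).
Hence b_5 = 8*(-4 + 25*pi**2)/(125*pi**3).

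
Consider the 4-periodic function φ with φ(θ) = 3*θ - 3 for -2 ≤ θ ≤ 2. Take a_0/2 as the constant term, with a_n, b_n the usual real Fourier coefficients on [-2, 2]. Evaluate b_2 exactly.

b_2 = 1/2 ∫_{-2}^{2} φ(θ) sin(pi*θ) dθ.
Integrating by parts (boundary term plus one more integral), an antiderivative of (3*θ - 3) sin(pi*θ) is -3*θ*cos(pi*θ)/pi + 3*sin(pi*θ)/pi**2 + 3*cos(pi*θ)/pi; evaluating from -2 to 2: ∫_{-2}^{2} (3*θ - 3) sin(pi*θ) dθ = (-3/pi) - (9/pi) = -12/pi.
Hence b_2 = (1/2)·(-12/pi) = -6/pi.

-6/pi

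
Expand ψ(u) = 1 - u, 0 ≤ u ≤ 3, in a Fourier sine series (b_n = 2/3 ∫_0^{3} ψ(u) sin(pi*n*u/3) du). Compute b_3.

-2/(3*pi)

b_3 = 2/3 ∫_0^{3} (1 - u) sin(pi*u) du.
Integrating by parts (boundary term plus one more integral), an antiderivative of (1 - u) sin(pi*u) is u*cos(pi*u)/pi - sin(pi*u)/pi**2 - cos(pi*u)/pi; evaluating from 0 to 3: ∫_{0}^{3} (1 - u) sin(pi*u) du = (-2/pi) - (-1/pi) = -1/pi.
Hence b_3 = (2/3)·(-1/pi) = -2/(3*pi).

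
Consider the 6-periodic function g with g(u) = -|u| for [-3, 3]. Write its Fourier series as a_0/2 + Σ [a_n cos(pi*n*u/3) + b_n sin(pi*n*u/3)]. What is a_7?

12/(49*pi**2)

a_7 = 1/3 ∫_{-3}^{3} g(u) cos(7*pi*u/3) du.
g is even and cos(7*pi*u/3) is even, so the integrand is even and a_7 = 2/3 ∫_0^{3} g(u) cos(7*pi*u/3) du.
Integrating by parts (boundary term plus one more integral), an antiderivative of (-u) cos(7*pi*u/3) is -3*u*sin(7*pi*u/3)/(7*pi) - 9*cos(7*pi*u/3)/(49*pi**2); evaluating from 0 to 3: ∫_{0}^{3} (-u) cos(7*pi*u/3) du = (9/(49*pi**2)) - (-9/(49*pi**2)) = 18/(49*pi**2).
Hence a_7 = (2/3)·(18/(49*pi**2)) = 12/(49*pi**2).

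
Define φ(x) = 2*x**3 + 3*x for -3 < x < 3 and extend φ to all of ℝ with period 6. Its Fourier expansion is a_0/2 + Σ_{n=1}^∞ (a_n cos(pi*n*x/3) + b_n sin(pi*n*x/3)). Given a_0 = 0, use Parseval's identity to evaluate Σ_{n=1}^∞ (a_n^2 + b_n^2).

Parseval: a_0^2/2 + Σ_{n≥1} (a_n^2+b_n^2) = 1/3 ∫_{-3}^{3} φ(x)^2 dx = 44658/35.
Subtract a_0^2/2 = 0: Σ (a_n^2+b_n^2) = 44658/35.

44658/35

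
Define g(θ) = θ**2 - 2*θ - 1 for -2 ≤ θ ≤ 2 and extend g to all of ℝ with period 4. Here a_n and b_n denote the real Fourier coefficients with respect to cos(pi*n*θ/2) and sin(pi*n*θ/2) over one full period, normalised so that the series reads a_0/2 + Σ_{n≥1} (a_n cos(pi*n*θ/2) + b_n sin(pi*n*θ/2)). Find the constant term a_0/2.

1/3

a_0 = 1/2 ∫_{-2}^{2} g(θ) dθ = 1/2 · (4/3) = 2/3.
So the constant term a_0/2 = 1/3.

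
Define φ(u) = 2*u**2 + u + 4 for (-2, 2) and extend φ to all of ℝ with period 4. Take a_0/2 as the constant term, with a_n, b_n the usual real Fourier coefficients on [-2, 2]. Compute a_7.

-32/(49*pi**2)

a_7 = 1/2 ∫_{-2}^{2} φ(u) cos(7*pi*u/2) du.
Integrating by parts twice (tabular method), an antiderivative of (2*u**2 + u + 4) cos(7*pi*u/2) is 4*u**2*sin(7*pi*u/2)/(7*pi) + 2*u*sin(7*pi*u/2)/(7*pi) + 16*u*cos(7*pi*u/2)/(49*pi**2) - 32*sin(7*pi*u/2)/(343*pi**3) + 8*sin(7*pi*u/2)/(7*pi) + 4*cos(7*pi*u/2)/(49*pi**2); evaluating from -2 to 2: ∫_{-2}^{2} (2*u**2 + u + 4) cos(7*pi*u/2) du = (-36/(49*pi**2)) - (4/(7*pi**2)) = -64/(49*pi**2).
Hence a_7 = (1/2)·(-64/(49*pi**2)) = -32/(49*pi**2).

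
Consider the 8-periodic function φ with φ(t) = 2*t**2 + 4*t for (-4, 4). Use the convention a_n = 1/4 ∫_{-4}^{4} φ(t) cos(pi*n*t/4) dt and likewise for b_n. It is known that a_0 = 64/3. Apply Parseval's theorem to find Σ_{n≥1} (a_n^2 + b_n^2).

Parseval: a_0^2/2 + Σ_{n≥1} (a_n^2+b_n^2) = 1/4 ∫_{-4}^{4} φ(t)^2 dt = 8704/15.
Subtract a_0^2/2 = 2048/9: Σ (a_n^2+b_n^2) = 15872/45.

15872/45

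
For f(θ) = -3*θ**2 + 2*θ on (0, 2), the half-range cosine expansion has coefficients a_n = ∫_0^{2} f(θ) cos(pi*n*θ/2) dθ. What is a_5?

a_5 = ∫_0^{2} (-3*θ**2 + 2*θ) cos(5*pi*θ/2) dθ.
Integrating by parts twice (tabular method), an antiderivative of (-3*θ**2 + 2*θ) cos(5*pi*θ/2) is -6*θ**2*sin(5*pi*θ/2)/(5*pi) + 4*θ*sin(5*pi*θ/2)/(5*pi) - 24*θ*cos(5*pi*θ/2)/(25*pi**2) + 48*sin(5*pi*θ/2)/(125*pi**3) + 8*cos(5*pi*θ/2)/(25*pi**2); evaluating from 0 to 2: ∫_{0}^{2} (-3*θ**2 + 2*θ) cos(5*pi*θ/2) dθ = (8/(5*pi**2)) - (8/(25*pi**2)) = 32/(25*pi**2).
Hence a_5 = 32/(25*pi**2).

32/(25*pi**2)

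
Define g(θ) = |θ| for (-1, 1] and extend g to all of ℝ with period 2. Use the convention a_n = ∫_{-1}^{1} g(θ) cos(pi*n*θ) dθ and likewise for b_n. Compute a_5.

a_5 = ∫_{-1}^{1} g(θ) cos(5*pi*θ) dθ.
g is even and cos(5*pi*θ) is even, so the integrand is even and a_5 = 2 ∫_0^{1} g(θ) cos(5*pi*θ) dθ.
Integrating by parts (boundary term plus one more integral), an antiderivative of (θ) cos(5*pi*θ) is θ*sin(5*pi*θ)/(5*pi) + cos(5*pi*θ)/(25*pi**2); evaluating from 0 to 1: ∫_{0}^{1} (θ) cos(5*pi*θ) dθ = (-1/(25*pi**2)) - (1/(25*pi**2)) = -2/(25*pi**2).
Hence a_5 = 2·(-2/(25*pi**2)) = -4/(25*pi**2).

-4/(25*pi**2)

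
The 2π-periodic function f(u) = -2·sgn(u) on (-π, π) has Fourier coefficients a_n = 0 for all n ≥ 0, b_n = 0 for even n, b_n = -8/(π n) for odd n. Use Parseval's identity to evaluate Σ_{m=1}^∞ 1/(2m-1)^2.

pi**2/8

Parseval: Σ b_n^2 = (1/π) ∫_{-π}^{π} f(u)^2 du = 8.
Only odd n contribute, with b_n^2 = 64/(π^2 n^2), so Σ_{m≥1} 1/(2m-1)^2 = π^2·(8)/64 = pi**2/8.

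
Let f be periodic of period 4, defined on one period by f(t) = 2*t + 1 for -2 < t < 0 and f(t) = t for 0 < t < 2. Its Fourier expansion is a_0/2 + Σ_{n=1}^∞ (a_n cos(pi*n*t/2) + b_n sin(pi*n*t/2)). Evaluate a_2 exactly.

0

a_2 = 1/2 ∫_{-2}^{2} f(t) cos(pi*t) dt.
Split the integral at the breakpoints.
Integrating by parts (boundary term plus one more integral), an antiderivative of (2*t + 1) cos(pi*t) is 2*t*sin(pi*t)/pi + sin(pi*t)/pi + 2*cos(pi*t)/pi**2; evaluating from -2 to 0: ∫_{-2}^{0} (2*t + 1) cos(pi*t) dt = (2/pi**2) - (2/pi**2) = 0.
Integrating by parts (boundary term plus one more integral), an antiderivative of (t) cos(pi*t) is t*sin(pi*t)/pi + cos(pi*t)/pi**2; evaluating from 0 to 2: ∫_{0}^{2} (t) cos(pi*t) dt = (pi**(-2)) - (pi**(-2)) = 0.
Summing the pieces and multiplying by (1/2) gives a_2 = 0.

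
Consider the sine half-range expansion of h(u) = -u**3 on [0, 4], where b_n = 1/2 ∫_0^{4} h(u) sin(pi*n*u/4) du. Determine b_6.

b_6 = 1/2 ∫_0^{4} (-u**3) sin(3*pi*u/2) du.
Integrating by parts three times (tabular method), an antiderivative of (-u**3) sin(3*pi*u/2) is 2*u**3*cos(3*pi*u/2)/(3*pi) - 4*u**2*sin(3*pi*u/2)/(3*pi**2) - 16*u*cos(3*pi*u/2)/(9*pi**3) + 32*sin(3*pi*u/2)/(27*pi**4); evaluating from 0 to 4: ∫_{0}^{4} (-u**3) sin(3*pi*u/2) du = (64*(-1 + 6*pi**2)/(9*pi**3)) - (0) = 64*(-1 + 6*pi**2)/(9*pi**3).
Hence b_6 = (1/2)·(64*(-1 + 6*pi**2)/(9*pi**3)) = 32*(-1 + 6*pi**2)/(9*pi**3).

32*(-1 + 6*pi**2)/(9*pi**3)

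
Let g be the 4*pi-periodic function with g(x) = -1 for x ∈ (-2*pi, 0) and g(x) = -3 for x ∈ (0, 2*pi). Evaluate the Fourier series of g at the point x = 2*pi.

-2

x = 2*pi differs from x = -2*pi by 1 full period(s), and the series is 4*pi-periodic.
At x = -2*pi the one-sided limits are g(-2*pi^-) = -3 and g(-2*pi^+) = -1.
By Dirichlet's theorem the series converges to their average, [(-3) + (-1)]/2 = -2.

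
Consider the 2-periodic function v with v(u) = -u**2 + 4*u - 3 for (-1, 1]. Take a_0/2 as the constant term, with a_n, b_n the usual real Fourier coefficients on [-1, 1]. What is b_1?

8/pi

b_1 = ∫_{-1}^{1} v(u) sin(pi*u) du.
Integrating by parts twice (tabular method), an antiderivative of (-u**2 + 4*u - 3) sin(pi*u) is u**2*cos(pi*u)/pi - 2*u*sin(pi*u)/pi**2 - 4*u*cos(pi*u)/pi + 4*sin(pi*u)/pi**2 - 2*cos(pi*u)/pi**3 + 3*cos(pi*u)/pi; evaluating from -1 to 1: ∫_{-1}^{1} (-u**2 + 4*u - 3) sin(pi*u) du = (2/pi**3) - (-8/pi + 2/pi**3) = 8/pi.
Hence b_1 = 8/pi.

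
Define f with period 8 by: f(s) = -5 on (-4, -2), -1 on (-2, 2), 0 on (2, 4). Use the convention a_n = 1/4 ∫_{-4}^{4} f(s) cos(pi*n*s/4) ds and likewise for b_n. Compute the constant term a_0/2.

-7/4

a_0 = 1/4 ∫_{-4}^{4} f(s) ds = 1/4 · (-14) = -7/2.
So the constant term a_0/2 = -7/4.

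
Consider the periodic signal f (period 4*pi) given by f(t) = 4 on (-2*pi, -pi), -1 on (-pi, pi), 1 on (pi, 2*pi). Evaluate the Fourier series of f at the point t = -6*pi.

5/2

t = -6*pi differs from t = -2*pi by -1 full period(s), and the series is 4*pi-periodic.
At t = -2*pi the one-sided limits are f(-2*pi^-) = 1 and f(-2*pi^+) = 4.
By Dirichlet's theorem the series converges to their average, [(1) + (4)]/2 = 5/2.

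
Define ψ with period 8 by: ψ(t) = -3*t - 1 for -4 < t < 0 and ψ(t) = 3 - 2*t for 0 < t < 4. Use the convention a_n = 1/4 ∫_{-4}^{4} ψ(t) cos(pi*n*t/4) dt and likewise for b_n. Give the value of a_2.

a_2 = 1/4 ∫_{-4}^{4} ψ(t) cos(pi*t/2) dt.
Split the integral at the breakpoints.
Integrating by parts (boundary term plus one more integral), an antiderivative of (-3*t - 1) cos(pi*t/2) is -6*t*sin(pi*t/2)/pi - 2*sin(pi*t/2)/pi - 12*cos(pi*t/2)/pi**2; evaluating from -4 to 0: ∫_{-4}^{0} (-3*t - 1) cos(pi*t/2) dt = (-12/pi**2) - (-12/pi**2) = 0.
Integrating by parts (boundary term plus one more integral), an antiderivative of (3 - 2*t) cos(pi*t/2) is -4*t*sin(pi*t/2)/pi + 6*sin(pi*t/2)/pi - 8*cos(pi*t/2)/pi**2; evaluating from 0 to 4: ∫_{0}^{4} (3 - 2*t) cos(pi*t/2) dt = (-8/pi**2) - (-8/pi**2) = 0.
Summing the pieces and multiplying by (1/4) gives a_2 = 0.

0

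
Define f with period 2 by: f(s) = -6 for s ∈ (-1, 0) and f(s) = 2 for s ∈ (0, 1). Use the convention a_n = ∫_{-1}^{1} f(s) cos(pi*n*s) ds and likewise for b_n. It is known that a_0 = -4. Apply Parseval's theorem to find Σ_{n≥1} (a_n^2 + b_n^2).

Parseval: a_0^2/2 + Σ_{n≥1} (a_n^2+b_n^2) = ∫_{-1}^{1} f(s)^2 ds = 40.
Subtract a_0^2/2 = 8: Σ (a_n^2+b_n^2) = 32.

32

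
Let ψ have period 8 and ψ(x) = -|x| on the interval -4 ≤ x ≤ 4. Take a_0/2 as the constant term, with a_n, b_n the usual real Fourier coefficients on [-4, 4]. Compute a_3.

16/(9*pi**2)

a_3 = 1/4 ∫_{-4}^{4} ψ(x) cos(3*pi*x/4) dx.
ψ is even and cos(3*pi*x/4) is even, so the integrand is even and a_3 = 1/2 ∫_0^{4} ψ(x) cos(3*pi*x/4) dx.
Integrating by parts (boundary term plus one more integral), an antiderivative of (-x) cos(3*pi*x/4) is -4*x*sin(3*pi*x/4)/(3*pi) - 16*cos(3*pi*x/4)/(9*pi**2); evaluating from 0 to 4: ∫_{0}^{4} (-x) cos(3*pi*x/4) dx = (16/(9*pi**2)) - (-16/(9*pi**2)) = 32/(9*pi**2).
Hence a_3 = (1/2)·(32/(9*pi**2)) = 16/(9*pi**2).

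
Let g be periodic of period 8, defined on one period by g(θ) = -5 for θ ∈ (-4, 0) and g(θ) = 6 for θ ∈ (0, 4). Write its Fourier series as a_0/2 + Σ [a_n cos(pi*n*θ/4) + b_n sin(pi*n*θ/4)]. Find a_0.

1

a_0 = 1/4 ∫_{-4}^{4} g(θ) dθ = 1/4 · (4) = 1.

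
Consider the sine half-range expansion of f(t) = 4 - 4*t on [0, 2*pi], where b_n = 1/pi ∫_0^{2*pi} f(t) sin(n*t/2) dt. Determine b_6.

8/3

b_6 = 1/pi ∫_0^{2*pi} (4 - 4*t) sin(3*t) dt.
Integrating by parts (boundary term plus one more integral), an antiderivative of (4 - 4*t) sin(3*t) is 4*t*cos(3*t)/3 - 4*sin(3*t)/9 - 4*cos(3*t)/3; evaluating from 0 to 2*pi: ∫_{0}^{2*pi} (4 - 4*t) sin(3*t) dt = (-4/3 + 8*pi/3) - (-4/3) = 8*pi/3.
Hence b_6 = (1/pi)·(8*pi/3) = 8/3.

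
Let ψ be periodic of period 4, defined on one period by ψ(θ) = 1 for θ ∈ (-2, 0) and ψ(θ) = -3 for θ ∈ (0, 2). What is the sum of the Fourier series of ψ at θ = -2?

At θ = -2 the one-sided limits are ψ(-2^-) = -3 and ψ(-2^+) = 1.
By Dirichlet's theorem the series converges to their average, [(-3) + (1)]/2 = -1.

-1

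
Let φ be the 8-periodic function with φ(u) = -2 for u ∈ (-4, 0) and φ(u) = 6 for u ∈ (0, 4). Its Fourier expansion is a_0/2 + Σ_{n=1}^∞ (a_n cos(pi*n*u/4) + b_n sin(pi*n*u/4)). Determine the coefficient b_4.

0

b_4 = 1/4 ∫_{-4}^{4} φ(u) sin(pi*u) du.
Split the integral at the breakpoints.
Directly, an antiderivative of (-2) sin(pi*u) is 2*cos(pi*u)/pi; evaluating from -4 to 0: ∫_{-4}^{0} (-2) sin(pi*u) du = (2/pi) - (2/pi) = 0.
Directly, an antiderivative of (6) sin(pi*u) is -6*cos(pi*u)/pi; evaluating from 0 to 4: ∫_{0}^{4} (6) sin(pi*u) du = (-6/pi) - (-6/pi) = 0.
Summing the pieces and multiplying by (1/4) gives b_4 = 0.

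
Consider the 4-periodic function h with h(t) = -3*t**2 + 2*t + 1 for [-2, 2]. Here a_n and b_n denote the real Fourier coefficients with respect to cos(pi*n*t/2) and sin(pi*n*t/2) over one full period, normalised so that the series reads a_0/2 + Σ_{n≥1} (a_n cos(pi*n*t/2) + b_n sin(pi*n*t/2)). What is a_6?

a_6 = 1/2 ∫_{-2}^{2} h(t) cos(3*pi*t) dt.
Integrating by parts twice (tabular method), an antiderivative of (-3*t**2 + 2*t + 1) cos(3*pi*t) is -t**2*sin(3*pi*t)/pi + 2*t*sin(3*pi*t)/(3*pi) - 2*t*cos(3*pi*t)/(3*pi**2) + 2*sin(3*pi*t)/(9*pi**3) + sin(3*pi*t)/(3*pi) + 2*cos(3*pi*t)/(9*pi**2); evaluating from -2 to 2: ∫_{-2}^{2} (-3*t**2 + 2*t + 1) cos(3*pi*t) dt = (-10/(9*pi**2)) - (14/(9*pi**2)) = -8/(3*pi**2).
Hence a_6 = (1/2)·(-8/(3*pi**2)) = -4/(3*pi**2).

-4/(3*pi**2)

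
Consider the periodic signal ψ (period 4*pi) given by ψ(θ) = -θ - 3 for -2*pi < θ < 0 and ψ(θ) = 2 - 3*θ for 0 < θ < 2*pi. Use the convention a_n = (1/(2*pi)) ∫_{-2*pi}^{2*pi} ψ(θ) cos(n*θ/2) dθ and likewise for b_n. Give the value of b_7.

b_7 = (1/(2*pi)) ∫_{-2*pi}^{2*pi} ψ(θ) sin(7*θ/2) dθ.
Split the integral at the breakpoints.
Integrating by parts (boundary term plus one more integral), an antiderivative of (-θ - 3) sin(7*θ/2) is 2*θ*cos(7*θ/2)/7 - 4*sin(7*θ/2)/49 + 6*cos(7*θ/2)/7; evaluating from -2*pi to 0: ∫_{-2*pi}^{0} (-θ - 3) sin(7*θ/2) dθ = (6/7) - (-6/7 + 4*pi/7) = 12/7 - 4*pi/7.
Integrating by parts (boundary term plus one more integral), an antiderivative of (2 - 3*θ) sin(7*θ/2) is 6*θ*cos(7*θ/2)/7 - 12*sin(7*θ/2)/49 - 4*cos(7*θ/2)/7; evaluating from 0 to 2*pi: ∫_{0}^{2*pi} (2 - 3*θ) sin(7*θ/2) dθ = (4/7 - 12*pi/7) - (-4/7) = 8/7 - 12*pi/7.
Summing the pieces and multiplying by (1/(2*pi)) gives b_7 = 2*(5 - 4*pi)/(7*pi).

2*(5 - 4*pi)/(7*pi)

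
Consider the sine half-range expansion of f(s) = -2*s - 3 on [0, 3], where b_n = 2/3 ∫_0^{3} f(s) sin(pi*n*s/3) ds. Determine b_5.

-24/(5*pi)

b_5 = 2/3 ∫_0^{3} (-2*s - 3) sin(5*pi*s/3) ds.
Integrating by parts (boundary term plus one more integral), an antiderivative of (-2*s - 3) sin(5*pi*s/3) is 6*s*cos(5*pi*s/3)/(5*pi) - 18*sin(5*pi*s/3)/(25*pi**2) + 9*cos(5*pi*s/3)/(5*pi); evaluating from 0 to 3: ∫_{0}^{3} (-2*s - 3) sin(5*pi*s/3) ds = (-27/(5*pi)) - (9/(5*pi)) = -36/(5*pi).
Hence b_5 = (2/3)·(-36/(5*pi)) = -24/(5*pi).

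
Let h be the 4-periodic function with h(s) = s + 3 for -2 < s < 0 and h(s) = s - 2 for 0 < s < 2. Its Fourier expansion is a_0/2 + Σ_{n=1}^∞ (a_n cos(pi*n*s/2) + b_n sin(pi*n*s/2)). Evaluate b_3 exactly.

-2/pi

b_3 = 1/2 ∫_{-2}^{2} h(s) sin(3*pi*s/2) ds.
Split the integral at the breakpoints.
Integrating by parts (boundary term plus one more integral), an antiderivative of (s + 3) sin(3*pi*s/2) is -2*s*cos(3*pi*s/2)/(3*pi) + 4*sin(3*pi*s/2)/(9*pi**2) - 2*cos(3*pi*s/2)/pi; evaluating from -2 to 0: ∫_{-2}^{0} (s + 3) sin(3*pi*s/2) ds = (-2/pi) - (2/(3*pi)) = -8/(3*pi).
Integrating by parts (boundary term plus one more integral), an antiderivative of (s - 2) sin(3*pi*s/2) is -2*s*cos(3*pi*s/2)/(3*pi) + 4*sin(3*pi*s/2)/(9*pi**2) + 4*cos(3*pi*s/2)/(3*pi); evaluating from 0 to 2: ∫_{0}^{2} (s - 2) sin(3*pi*s/2) ds = (0) - (4/(3*pi)) = -4/(3*pi).
Summing the pieces and multiplying by (1/2) gives b_3 = -2/pi.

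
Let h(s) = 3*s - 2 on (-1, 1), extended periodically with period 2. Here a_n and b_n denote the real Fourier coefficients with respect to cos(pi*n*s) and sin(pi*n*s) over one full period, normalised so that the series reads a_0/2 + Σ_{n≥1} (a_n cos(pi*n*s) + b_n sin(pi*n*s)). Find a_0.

-4

a_0 = ∫_{-1}^{1} h(s) ds = -4.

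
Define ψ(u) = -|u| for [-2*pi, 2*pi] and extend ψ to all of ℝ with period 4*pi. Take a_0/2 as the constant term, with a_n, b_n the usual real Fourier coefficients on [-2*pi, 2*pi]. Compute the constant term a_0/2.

a_0 = (1/(2*pi)) ∫_{-2*pi}^{2*pi} ψ(u) du = (1/(2*pi)) · (-4*pi**2) = -2*pi.
So the constant term a_0/2 = -pi.

-pi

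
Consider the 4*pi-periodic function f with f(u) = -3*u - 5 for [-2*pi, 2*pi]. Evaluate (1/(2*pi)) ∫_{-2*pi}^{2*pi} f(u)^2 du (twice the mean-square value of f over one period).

(1/(2*pi)) ∫_{-2*pi}^{2*pi} f(u)^2 du = (1/(2*pi)) · (100*pi + 48*pi**3) = 50 + 24*pi**2.

50 + 24*pi**2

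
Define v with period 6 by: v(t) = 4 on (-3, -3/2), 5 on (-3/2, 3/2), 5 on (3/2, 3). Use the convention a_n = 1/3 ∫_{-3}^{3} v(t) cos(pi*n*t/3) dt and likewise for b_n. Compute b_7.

1/(7*pi)

b_7 = 1/3 ∫_{-3}^{3} v(t) sin(7*pi*t/3) dt.
Split the integral at the breakpoints.
Directly, an antiderivative of (4) sin(7*pi*t/3) is -12*cos(7*pi*t/3)/(7*pi); evaluating from -3 to -3/2: ∫_{-3}^{-3/2} (4) sin(7*pi*t/3) dt = (0) - (12/(7*pi)) = -12/(7*pi).
Directly, an antiderivative of (5) sin(7*pi*t/3) is -15*cos(7*pi*t/3)/(7*pi); evaluating from -3/2 to 3/2: ∫_{-3/2}^{3/2} (5) sin(7*pi*t/3) dt = (0) - (0) = 0.
Directly, an antiderivative of (5) sin(7*pi*t/3) is -15*cos(7*pi*t/3)/(7*pi); evaluating from 3/2 to 3: ∫_{3/2}^{3} (5) sin(7*pi*t/3) dt = (15/(7*pi)) - (0) = 15/(7*pi).
Summing the pieces and multiplying by (1/3) gives b_7 = 1/(7*pi).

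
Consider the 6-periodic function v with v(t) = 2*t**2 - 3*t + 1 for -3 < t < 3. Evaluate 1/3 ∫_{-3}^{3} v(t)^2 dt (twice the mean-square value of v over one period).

1/3 ∫_{-3}^{3} v(t)^2 dt = 1/3 · (3144/5) = 1048/5.

1048/5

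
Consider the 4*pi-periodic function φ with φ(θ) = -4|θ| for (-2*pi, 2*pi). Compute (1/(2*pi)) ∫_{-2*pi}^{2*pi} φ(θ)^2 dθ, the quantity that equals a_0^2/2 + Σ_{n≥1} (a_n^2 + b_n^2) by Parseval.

(1/(2*pi)) ∫_{-2*pi}^{2*pi} φ(θ)^2 dθ = (1/(2*pi)) · (256*pi**3/3) = 128*pi**2/3.

128*pi**2/3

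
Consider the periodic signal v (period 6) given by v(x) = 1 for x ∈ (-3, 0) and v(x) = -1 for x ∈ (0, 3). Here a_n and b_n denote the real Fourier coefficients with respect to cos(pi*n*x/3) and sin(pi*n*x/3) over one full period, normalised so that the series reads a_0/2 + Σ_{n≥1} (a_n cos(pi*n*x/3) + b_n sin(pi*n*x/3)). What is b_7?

-4/(7*pi)

b_7 = 1/3 ∫_{-3}^{3} v(x) sin(7*pi*x/3) dx.
v is odd and sin(7*pi*x/3) is odd, so the integrand is even and b_7 = 2/3 ∫_0^{3} v(x) sin(7*pi*x/3) dx.
Directly, an antiderivative of (-1) sin(7*pi*x/3) is 3*cos(7*pi*x/3)/(7*pi); evaluating from 0 to 3: ∫_{0}^{3} (-1) sin(7*pi*x/3) dx = (-3/(7*pi)) - (3/(7*pi)) = -6/(7*pi).
Hence b_7 = (2/3)·(-6/(7*pi)) = -4/(7*pi).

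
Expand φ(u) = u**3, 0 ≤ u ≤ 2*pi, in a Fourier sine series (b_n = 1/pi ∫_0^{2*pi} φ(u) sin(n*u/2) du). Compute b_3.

b_3 = 1/pi ∫_0^{2*pi} (u**3) sin(3*u/2) du.
Integrating by parts three times (tabular method), an antiderivative of (u**3) sin(3*u/2) is -2*u**3*cos(3*u/2)/3 + 4*u**2*sin(3*u/2)/3 + 16*u*cos(3*u/2)/9 - 32*sin(3*u/2)/27; evaluating from 0 to 2*pi: ∫_{0}^{2*pi} (u**3) sin(3*u/2) du = (16*pi*(-2 + 3*pi**2)/9) - (0) = 16*pi*(-2 + 3*pi**2)/9.
Hence b_3 = (1/pi)·(16*pi*(-2 + 3*pi**2)/9) = -32/9 + 16*pi**2/3.

-32/9 + 16*pi**2/3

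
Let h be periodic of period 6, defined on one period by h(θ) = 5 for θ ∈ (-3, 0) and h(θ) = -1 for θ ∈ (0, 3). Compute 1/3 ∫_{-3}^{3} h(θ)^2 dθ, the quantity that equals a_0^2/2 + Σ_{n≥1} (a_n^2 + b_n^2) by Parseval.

26

1/3 ∫_{-3}^{3} h(θ)^2 dθ = 1/3 · (78) = 26.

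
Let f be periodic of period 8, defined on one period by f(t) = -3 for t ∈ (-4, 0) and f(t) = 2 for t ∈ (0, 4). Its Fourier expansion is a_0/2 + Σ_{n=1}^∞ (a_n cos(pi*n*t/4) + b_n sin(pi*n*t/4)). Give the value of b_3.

b_3 = 1/4 ∫_{-4}^{4} f(t) sin(3*pi*t/4) dt.
Split the integral at the breakpoints.
Directly, an antiderivative of (-3) sin(3*pi*t/4) is 4*cos(3*pi*t/4)/pi; evaluating from -4 to 0: ∫_{-4}^{0} (-3) sin(3*pi*t/4) dt = (4/pi) - (-4/pi) = 8/pi.
Directly, an antiderivative of (2) sin(3*pi*t/4) is -8*cos(3*pi*t/4)/(3*pi); evaluating from 0 to 4: ∫_{0}^{4} (2) sin(3*pi*t/4) dt = (8/(3*pi)) - (-8/(3*pi)) = 16/(3*pi).
Summing the pieces and multiplying by (1/4) gives b_3 = 10/(3*pi).

10/(3*pi)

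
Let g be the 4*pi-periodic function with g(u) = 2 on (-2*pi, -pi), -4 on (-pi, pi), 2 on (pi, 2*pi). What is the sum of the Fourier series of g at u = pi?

-1

At u = pi the one-sided limits are g(pi^-) = -4 and g(pi^+) = 2.
By Dirichlet's theorem the series converges to their average, [(-4) + (2)]/2 = -1.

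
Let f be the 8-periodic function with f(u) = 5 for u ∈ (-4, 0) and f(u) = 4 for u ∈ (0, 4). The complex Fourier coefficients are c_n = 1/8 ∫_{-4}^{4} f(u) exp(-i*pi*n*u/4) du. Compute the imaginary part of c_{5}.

1/(5*pi)

Since f is real-valued, Im(c_{5}) = -1/8 ∫_{-4}^{4} f(u) sin(5*pi*u/4) du = -b_{5}/2.
Split the integral at the breakpoints.
Directly, an antiderivative of (5) sin(5*pi*u/4) is -4*cos(5*pi*u/4)/pi; evaluating from -4 to 0: ∫_{-4}^{0} (5) sin(5*pi*u/4) du = (-4/pi) - (4/pi) = -8/pi.
Directly, an antiderivative of (4) sin(5*pi*u/4) is -16*cos(5*pi*u/4)/(5*pi); evaluating from 0 to 4: ∫_{0}^{4} (4) sin(5*pi*u/4) du = (16/(5*pi)) - (-16/(5*pi)) = 32/(5*pi).
So ∫_{-4}^{4} f(u) sin(5*pi*u/4) du = -8/(5*pi).
Hence Im(c_{5}) = (-1/8)·(-8/(5*pi)) = 1/(5*pi).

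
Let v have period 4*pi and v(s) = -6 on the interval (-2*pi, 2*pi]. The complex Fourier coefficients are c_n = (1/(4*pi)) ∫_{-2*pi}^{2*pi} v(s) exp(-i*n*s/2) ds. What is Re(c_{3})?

0

Since v is real-valued, Re(c_{3}) = (1/(4*pi)) ∫_{-2*pi}^{2*pi} v(s) cos(3*s/2) ds = a_{3}/2.
v is even and cos(3*s/2) is even, so the integrand is even: ∫_{-2*pi}^{2*pi} v(s) cos(3*s/2) ds = 2∫_0^{2*pi} v(s) cos(3*s/2) ds.
Directly, an antiderivative of (-6) cos(3*s/2) is -4*sin(3*s/2); evaluating from 0 to 2*pi: ∫_{0}^{2*pi} (-6) cos(3*s/2) ds = (0) - (0) = 0.
So ∫_{-2*pi}^{2*pi} v(s) cos(3*s/2) ds = 0.
Hence Re(c_{3}) = (1/(4*pi))·(0) = 0.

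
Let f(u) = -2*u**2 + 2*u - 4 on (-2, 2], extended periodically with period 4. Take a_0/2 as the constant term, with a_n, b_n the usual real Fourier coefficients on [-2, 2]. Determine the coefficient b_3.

8/(3*pi)

b_3 = 1/2 ∫_{-2}^{2} f(u) sin(3*pi*u/2) du.
Integrating by parts twice (tabular method), an antiderivative of (-2*u**2 + 2*u - 4) sin(3*pi*u/2) is 4*u**2*cos(3*pi*u/2)/(3*pi) - 16*u*sin(3*pi*u/2)/(9*pi**2) - 4*u*cos(3*pi*u/2)/(3*pi) + 8*sin(3*pi*u/2)/(9*pi**2) - 32*cos(3*pi*u/2)/(27*pi**3) + 8*cos(3*pi*u/2)/(3*pi); evaluating from -2 to 2: ∫_{-2}^{2} (-2*u**2 + 2*u - 4) sin(3*pi*u/2) du = (16*(2 - 9*pi**2)/(27*pi**3)) - (32*(1 - 9*pi**2)/(27*pi**3)) = 16/(3*pi).
Hence b_3 = (1/2)·(16/(3*pi)) = 8/(3*pi).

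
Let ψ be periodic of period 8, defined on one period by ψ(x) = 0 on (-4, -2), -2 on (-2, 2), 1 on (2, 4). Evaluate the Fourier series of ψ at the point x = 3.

ψ is continuous at x = 3 with value 1, so the series converges to 1 there.

1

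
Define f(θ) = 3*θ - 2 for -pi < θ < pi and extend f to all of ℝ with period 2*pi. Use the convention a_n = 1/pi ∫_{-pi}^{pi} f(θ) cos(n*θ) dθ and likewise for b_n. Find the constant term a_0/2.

-2

a_0 = 1/pi ∫_{-pi}^{pi} f(θ) dθ = 1/pi · (-4*pi) = -4.
So the constant term a_0/2 = -2.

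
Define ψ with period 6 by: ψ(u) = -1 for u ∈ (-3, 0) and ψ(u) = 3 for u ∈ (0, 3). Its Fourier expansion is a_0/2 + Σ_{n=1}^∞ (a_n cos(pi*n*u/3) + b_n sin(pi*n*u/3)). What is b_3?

8/(3*pi)

b_3 = 1/3 ∫_{-3}^{3} ψ(u) sin(pi*u) du.
Split the integral at the breakpoints.
Directly, an antiderivative of (-1) sin(pi*u) is cos(pi*u)/pi; evaluating from -3 to 0: ∫_{-3}^{0} (-1) sin(pi*u) du = (1/pi) - (-1/pi) = 2/pi.
Directly, an antiderivative of (3) sin(pi*u) is -3*cos(pi*u)/pi; evaluating from 0 to 3: ∫_{0}^{3} (3) sin(pi*u) du = (3/pi) - (-3/pi) = 6/pi.
Summing the pieces and multiplying by (1/3) gives b_3 = 8/(3*pi).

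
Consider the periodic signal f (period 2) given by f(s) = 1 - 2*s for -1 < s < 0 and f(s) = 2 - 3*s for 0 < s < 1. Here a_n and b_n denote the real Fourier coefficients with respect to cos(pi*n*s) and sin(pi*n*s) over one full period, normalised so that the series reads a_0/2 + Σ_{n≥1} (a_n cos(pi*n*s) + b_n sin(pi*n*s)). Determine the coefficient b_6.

5/(6*pi)

b_6 = ∫_{-1}^{1} f(s) sin(6*pi*s) ds.
Split the integral at the breakpoints.
Integrating by parts (boundary term plus one more integral), an antiderivative of (1 - 2*s) sin(6*pi*s) is s*cos(6*pi*s)/(3*pi) - sin(6*pi*s)/(18*pi**2) - cos(6*pi*s)/(6*pi); evaluating from -1 to 0: ∫_{-1}^{0} (1 - 2*s) sin(6*pi*s) ds = (-1/(6*pi)) - (-1/(2*pi)) = 1/(3*pi).
Integrating by parts (boundary term plus one more integral), an antiderivative of (2 - 3*s) sin(6*pi*s) is s*cos(6*pi*s)/(2*pi) - sin(6*pi*s)/(12*pi**2) - cos(6*pi*s)/(3*pi); evaluating from 0 to 1: ∫_{0}^{1} (2 - 3*s) sin(6*pi*s) ds = (1/(6*pi)) - (-1/(3*pi)) = 1/(2*pi).
Summing the pieces gives b_6 = 5/(6*pi).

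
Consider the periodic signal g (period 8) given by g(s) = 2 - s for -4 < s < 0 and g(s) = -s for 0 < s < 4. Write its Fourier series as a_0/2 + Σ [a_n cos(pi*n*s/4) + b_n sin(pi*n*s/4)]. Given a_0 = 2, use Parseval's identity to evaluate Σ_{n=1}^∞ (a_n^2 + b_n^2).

Parseval: a_0^2/2 + Σ_{n≥1} (a_n^2+b_n^2) = 1/4 ∫_{-4}^{4} g(s)^2 ds = 68/3.
Subtract a_0^2/2 = 2: Σ (a_n^2+b_n^2) = 62/3.

62/3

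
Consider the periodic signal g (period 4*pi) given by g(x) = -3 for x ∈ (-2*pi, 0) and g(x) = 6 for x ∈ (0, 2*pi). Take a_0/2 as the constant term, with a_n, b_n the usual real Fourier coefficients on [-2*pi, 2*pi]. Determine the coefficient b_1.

b_1 = (1/(2*pi)) ∫_{-2*pi}^{2*pi} g(x) sin(x/2) dx.
Split the integral at the breakpoints.
Directly, an antiderivative of (-3) sin(x/2) is 6*cos(x/2); evaluating from -2*pi to 0: ∫_{-2*pi}^{0} (-3) sin(x/2) dx = (6) - (-6) = 12.
Directly, an antiderivative of (6) sin(x/2) is -12*cos(x/2); evaluating from 0 to 2*pi: ∫_{0}^{2*pi} (6) sin(x/2) dx = (12) - (-12) = 24.
Summing the pieces and multiplying by (1/(2*pi)) gives b_1 = 18/pi.

18/pi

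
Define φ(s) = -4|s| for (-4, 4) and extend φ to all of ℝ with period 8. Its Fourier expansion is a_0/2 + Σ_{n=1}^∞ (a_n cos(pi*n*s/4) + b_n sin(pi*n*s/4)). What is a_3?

a_3 = 1/4 ∫_{-4}^{4} φ(s) cos(3*pi*s/4) ds.
φ is even and cos(3*pi*s/4) is even, so the integrand is even and a_3 = 1/2 ∫_0^{4} φ(s) cos(3*pi*s/4) ds.
Integrating by parts (boundary term plus one more integral), an antiderivative of (-4*s) cos(3*pi*s/4) is -16*s*sin(3*pi*s/4)/(3*pi) - 64*cos(3*pi*s/4)/(9*pi**2); evaluating from 0 to 4: ∫_{0}^{4} (-4*s) cos(3*pi*s/4) ds = (64/(9*pi**2)) - (-64/(9*pi**2)) = 128/(9*pi**2).
Hence a_3 = (1/2)·(128/(9*pi**2)) = 64/(9*pi**2).

64/(9*pi**2)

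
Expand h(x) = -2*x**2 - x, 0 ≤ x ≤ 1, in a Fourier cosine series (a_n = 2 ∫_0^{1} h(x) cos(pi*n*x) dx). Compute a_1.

a_1 = 2 ∫_0^{1} (-2*x**2 - x) cos(pi*x) dx.
Integrating by parts twice (tabular method), an antiderivative of (-2*x**2 - x) cos(pi*x) is -2*x**2*sin(pi*x)/pi - x*sin(pi*x)/pi - 4*x*cos(pi*x)/pi**2 + 4*sin(pi*x)/pi**3 - cos(pi*x)/pi**2; evaluating from 0 to 1: ∫_{0}^{1} (-2*x**2 - x) cos(pi*x) dx = (5/pi**2) - (-1/pi**2) = 6/pi**2.
Hence a_1 = 2·(6/pi**2) = 12/pi**2.

12/pi**2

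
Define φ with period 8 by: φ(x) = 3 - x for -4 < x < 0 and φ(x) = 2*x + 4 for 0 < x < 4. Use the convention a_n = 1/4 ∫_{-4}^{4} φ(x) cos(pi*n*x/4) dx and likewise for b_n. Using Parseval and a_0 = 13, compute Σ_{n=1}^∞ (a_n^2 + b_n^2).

Parseval: a_0^2/2 + Σ_{n≥1} (a_n^2+b_n^2) = 1/4 ∫_{-4}^{4} φ(x)^2 dx = 287/3.
Subtract a_0^2/2 = 169/2: Σ (a_n^2+b_n^2) = 67/6.

67/6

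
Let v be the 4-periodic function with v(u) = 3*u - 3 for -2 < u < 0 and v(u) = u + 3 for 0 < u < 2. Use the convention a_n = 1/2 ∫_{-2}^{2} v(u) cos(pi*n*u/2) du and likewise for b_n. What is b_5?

4/pi

b_5 = 1/2 ∫_{-2}^{2} v(u) sin(5*pi*u/2) du.
Split the integral at the breakpoints.
Integrating by parts (boundary term plus one more integral), an antiderivative of (3*u - 3) sin(5*pi*u/2) is -6*u*cos(5*pi*u/2)/(5*pi) + 12*sin(5*pi*u/2)/(25*pi**2) + 6*cos(5*pi*u/2)/(5*pi); evaluating from -2 to 0: ∫_{-2}^{0} (3*u - 3) sin(5*pi*u/2) du = (6/(5*pi)) - (-18/(5*pi)) = 24/(5*pi).
Integrating by parts (boundary term plus one more integral), an antiderivative of (u + 3) sin(5*pi*u/2) is -2*u*cos(5*pi*u/2)/(5*pi) + 4*sin(5*pi*u/2)/(25*pi**2) - 6*cos(5*pi*u/2)/(5*pi); evaluating from 0 to 2: ∫_{0}^{2} (u + 3) sin(5*pi*u/2) du = (2/pi) - (-6/(5*pi)) = 16/(5*pi).
Summing the pieces and multiplying by (1/2) gives b_5 = 4/pi.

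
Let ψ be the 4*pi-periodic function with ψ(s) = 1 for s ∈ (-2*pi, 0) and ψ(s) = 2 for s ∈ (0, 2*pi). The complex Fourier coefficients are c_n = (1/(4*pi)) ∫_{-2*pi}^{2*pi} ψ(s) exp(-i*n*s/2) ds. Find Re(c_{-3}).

Since ψ is real-valued, Re(c_{-3}) = (1/(4*pi)) ∫_{-2*pi}^{2*pi} ψ(s) cos(-3*s/2) ds = a_{3}/2.
Split the integral at the breakpoints.
Directly, an antiderivative of (1) cos(-3*s/2) is 2*sin(3*s/2)/3; evaluating from -2*pi to 0: ∫_{-2*pi}^{0} (1) cos(-3*s/2) ds = (0) - (0) = 0.
Directly, an antiderivative of (2) cos(-3*s/2) is 4*sin(3*s/2)/3; evaluating from 0 to 2*pi: ∫_{0}^{2*pi} (2) cos(-3*s/2) ds = (0) - (0) = 0.
So ∫_{-2*pi}^{2*pi} ψ(s) cos(-3*s/2) ds = 0.
Hence Re(c_{-3}) = (1/(4*pi))·(0) = 0.

0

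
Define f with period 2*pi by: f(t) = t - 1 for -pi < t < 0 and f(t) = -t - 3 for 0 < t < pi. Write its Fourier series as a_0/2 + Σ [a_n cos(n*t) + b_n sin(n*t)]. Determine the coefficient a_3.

a_3 = 1/pi ∫_{-pi}^{pi} f(t) cos(3*t) dt.
Split the integral at the breakpoints.
Integrating by parts (boundary term plus one more integral), an antiderivative of (t - 1) cos(3*t) is t*sin(3*t)/3 - sin(3*t)/3 + cos(3*t)/9; evaluating from -pi to 0: ∫_{-pi}^{0} (t - 1) cos(3*t) dt = (1/9) - (-1/9) = 2/9.
Integrating by parts (boundary term plus one more integral), an antiderivative of (-t - 3) cos(3*t) is -t*sin(3*t)/3 - sin(3*t) - cos(3*t)/9; evaluating from 0 to pi: ∫_{0}^{pi} (-t - 3) cos(3*t) dt = (1/9) - (-1/9) = 2/9.
Summing the pieces and multiplying by (1/pi) gives a_3 = 4/(9*pi).

4/(9*pi)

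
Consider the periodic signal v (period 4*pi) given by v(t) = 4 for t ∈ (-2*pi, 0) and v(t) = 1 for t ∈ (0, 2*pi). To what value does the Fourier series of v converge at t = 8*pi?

5/2

t = 8*pi differs from t = 0 by 2 full period(s), and the series is 4*pi-periodic.
At t = 0 the one-sided limits are v(0^-) = 4 and v(0^+) = 1.
By Dirichlet's theorem the series converges to their average, [(4) + (1)]/2 = 5/2.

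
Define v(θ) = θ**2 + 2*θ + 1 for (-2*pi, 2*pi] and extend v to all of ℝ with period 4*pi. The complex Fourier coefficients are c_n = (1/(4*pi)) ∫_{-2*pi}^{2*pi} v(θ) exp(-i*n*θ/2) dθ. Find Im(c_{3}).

Since v is real-valued, Im(c_{3}) = -(1/(4*pi)) ∫_{-2*pi}^{2*pi} v(θ) sin(3*θ/2) dθ = -b_{3}/2.
Integrating by parts twice (tabular method), an antiderivative of (θ**2 + 2*θ + 1) sin(3*θ/2) is -2*θ**2*cos(3*θ/2)/3 + 8*θ*sin(3*θ/2)/9 - 4*θ*cos(3*θ/2)/3 + 8*sin(3*θ/2)/9 - 2*cos(3*θ/2)/27; evaluating from -2*pi to 2*pi: ∫_{-2*pi}^{2*pi} (θ**2 + 2*θ + 1) sin(3*θ/2) dθ = (2/27 + 8*pi/3 + 8*pi**2/3) - (-8*pi/3 + 2/27 + 8*pi**2/3) = 16*pi/3.
Hence Im(c_{3}) = (-1/(4*pi))·(16*pi/3) = -4/3.

-4/3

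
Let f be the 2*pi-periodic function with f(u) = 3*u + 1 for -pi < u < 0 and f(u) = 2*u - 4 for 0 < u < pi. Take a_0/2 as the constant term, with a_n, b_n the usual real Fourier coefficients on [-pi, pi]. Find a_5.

a_5 = 1/pi ∫_{-pi}^{pi} f(u) cos(5*u) du.
Split the integral at the breakpoints.
Integrating by parts (boundary term plus one more integral), an antiderivative of (3*u + 1) cos(5*u) is 3*u*sin(5*u)/5 + sin(5*u)/5 + 3*cos(5*u)/25; evaluating from -pi to 0: ∫_{-pi}^{0} (3*u + 1) cos(5*u) du = (3/25) - (-3/25) = 6/25.
Integrating by parts (boundary term plus one more integral), an antiderivative of (2*u - 4) cos(5*u) is 2*u*sin(5*u)/5 - 4*sin(5*u)/5 + 2*cos(5*u)/25; evaluating from 0 to pi: ∫_{0}^{pi} (2*u - 4) cos(5*u) du = (-2/25) - (2/25) = -4/25.
Summing the pieces and multiplying by (1/pi) gives a_5 = 2/(25*pi).

2/(25*pi)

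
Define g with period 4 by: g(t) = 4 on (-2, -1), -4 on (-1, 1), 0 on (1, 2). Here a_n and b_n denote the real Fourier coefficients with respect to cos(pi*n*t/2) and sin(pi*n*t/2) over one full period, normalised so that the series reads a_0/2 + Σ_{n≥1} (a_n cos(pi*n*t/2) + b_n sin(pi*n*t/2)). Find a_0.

a_0 = 1/2 ∫_{-2}^{2} g(t) dt = 1/2 · (-4) = -2.

-2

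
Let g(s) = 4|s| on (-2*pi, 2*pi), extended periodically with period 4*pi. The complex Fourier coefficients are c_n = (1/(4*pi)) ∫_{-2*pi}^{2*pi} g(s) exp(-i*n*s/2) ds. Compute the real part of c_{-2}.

Since g is real-valued, Re(c_{-2}) = (1/(4*pi)) ∫_{-2*pi}^{2*pi} g(s) cos(-s) ds = a_{2}/2.
g is even and cos(-s) is even, so the integrand is even: ∫_{-2*pi}^{2*pi} g(s) cos(-s) ds = 2∫_0^{2*pi} g(s) cos(-s) ds.
Integrating by parts (boundary term plus one more integral), an antiderivative of (4*s) cos(-s) is 4*s*sin(s) + 4*cos(s); evaluating from 0 to 2*pi: ∫_{0}^{2*pi} (4*s) cos(-s) ds = (4) - (4) = 0.
So ∫_{-2*pi}^{2*pi} g(s) cos(-s) ds = 0.
Hence Re(c_{-2}) = (1/(4*pi))·(0) = 0.

0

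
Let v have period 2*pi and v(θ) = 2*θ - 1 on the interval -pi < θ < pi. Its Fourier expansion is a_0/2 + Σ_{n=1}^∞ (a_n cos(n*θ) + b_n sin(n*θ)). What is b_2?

-2

b_2 = 1/pi ∫_{-pi}^{pi} v(θ) sin(2*θ) dθ.
Integrating by parts (boundary term plus one more integral), an antiderivative of (2*θ - 1) sin(2*θ) is -θ*cos(2*θ) + sin(2*θ)/2 + cos(2*θ)/2; evaluating from -pi to pi: ∫_{-pi}^{pi} (2*θ - 1) sin(2*θ) dθ = (1/2 - pi) - (1/2 + pi) = -2*pi.
Hence b_2 = (1/pi)·(-2*pi) = -2.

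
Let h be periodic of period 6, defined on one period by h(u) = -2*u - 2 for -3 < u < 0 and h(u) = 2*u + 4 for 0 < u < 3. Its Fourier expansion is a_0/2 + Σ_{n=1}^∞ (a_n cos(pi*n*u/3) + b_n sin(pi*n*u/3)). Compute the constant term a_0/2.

4

a_0 = 1/3 ∫_{-3}^{3} h(u) du = 1/3 · (24) = 8.
So the constant term a_0/2 = 4.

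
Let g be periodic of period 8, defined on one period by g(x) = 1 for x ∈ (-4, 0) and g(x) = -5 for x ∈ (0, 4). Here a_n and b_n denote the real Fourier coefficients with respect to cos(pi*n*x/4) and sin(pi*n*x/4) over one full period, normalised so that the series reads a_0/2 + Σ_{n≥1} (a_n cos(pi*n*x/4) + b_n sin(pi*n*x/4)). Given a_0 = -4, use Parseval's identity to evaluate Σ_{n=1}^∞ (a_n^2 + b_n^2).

18

Parseval: a_0^2/2 + Σ_{n≥1} (a_n^2+b_n^2) = 1/4 ∫_{-4}^{4} g(x)^2 dx = 26.
Subtract a_0^2/2 = 8: Σ (a_n^2+b_n^2) = 18.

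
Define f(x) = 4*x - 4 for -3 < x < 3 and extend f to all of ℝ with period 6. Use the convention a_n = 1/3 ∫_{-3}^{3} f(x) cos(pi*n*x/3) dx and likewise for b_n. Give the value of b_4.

-6/pi

b_4 = 1/3 ∫_{-3}^{3} f(x) sin(4*pi*x/3) dx.
Integrating by parts (boundary term plus one more integral), an antiderivative of (4*x - 4) sin(4*pi*x/3) is -3*x*cos(4*pi*x/3)/pi + 9*sin(4*pi*x/3)/(4*pi**2) + 3*cos(4*pi*x/3)/pi; evaluating from -3 to 3: ∫_{-3}^{3} (4*x - 4) sin(4*pi*x/3) dx = (-6/pi) - (12/pi) = -18/pi.
Hence b_4 = (1/3)·(-18/pi) = -6/pi.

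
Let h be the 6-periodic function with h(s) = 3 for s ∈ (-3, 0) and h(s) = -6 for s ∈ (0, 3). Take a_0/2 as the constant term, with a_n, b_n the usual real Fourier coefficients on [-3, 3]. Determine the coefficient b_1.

b_1 = 1/3 ∫_{-3}^{3} h(s) sin(pi*s/3) ds.
Split the integral at the breakpoints.
Directly, an antiderivative of (3) sin(pi*s/3) is -9*cos(pi*s/3)/pi; evaluating from -3 to 0: ∫_{-3}^{0} (3) sin(pi*s/3) ds = (-9/pi) - (9/pi) = -18/pi.
Directly, an antiderivative of (-6) sin(pi*s/3) is 18*cos(pi*s/3)/pi; evaluating from 0 to 3: ∫_{0}^{3} (-6) sin(pi*s/3) ds = (-18/pi) - (18/pi) = -36/pi.
Summing the pieces and multiplying by (1/3) gives b_1 = -18/pi.

-18/pi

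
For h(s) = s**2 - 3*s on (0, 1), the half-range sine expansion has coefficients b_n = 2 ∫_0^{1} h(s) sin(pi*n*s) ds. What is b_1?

-4/pi - 8/pi**3

b_1 = 2 ∫_0^{1} (s**2 - 3*s) sin(pi*s) ds.
Integrating by parts twice (tabular method), an antiderivative of (s**2 - 3*s) sin(pi*s) is -s**2*cos(pi*s)/pi + 2*s*sin(pi*s)/pi**2 + 3*s*cos(pi*s)/pi - 3*sin(pi*s)/pi**2 + 2*cos(pi*s)/pi**3; evaluating from 0 to 1: ∫_{0}^{1} (s**2 - 3*s) sin(pi*s) ds = (-2/pi - 2/pi**3) - (2/pi**3) = -2/pi - 4/pi**3.
Hence b_1 = 2·(-2/pi - 4/pi**3) = -4/pi - 8/pi**3.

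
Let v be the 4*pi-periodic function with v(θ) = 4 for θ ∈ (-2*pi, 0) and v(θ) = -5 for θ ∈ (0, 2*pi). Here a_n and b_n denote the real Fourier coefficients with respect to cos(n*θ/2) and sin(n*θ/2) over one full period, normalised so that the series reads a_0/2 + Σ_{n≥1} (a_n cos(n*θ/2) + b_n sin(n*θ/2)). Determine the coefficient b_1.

b_1 = (1/(2*pi)) ∫_{-2*pi}^{2*pi} v(θ) sin(θ/2) dθ.
Split the integral at the breakpoints.
Directly, an antiderivative of (4) sin(θ/2) is -8*cos(θ/2); evaluating from -2*pi to 0: ∫_{-2*pi}^{0} (4) sin(θ/2) dθ = (-8) - (8) = -16.
Directly, an antiderivative of (-5) sin(θ/2) is 10*cos(θ/2); evaluating from 0 to 2*pi: ∫_{0}^{2*pi} (-5) sin(θ/2) dθ = (-10) - (10) = -20.
Summing the pieces and multiplying by (1/(2*pi)) gives b_1 = -18/pi.

-18/pi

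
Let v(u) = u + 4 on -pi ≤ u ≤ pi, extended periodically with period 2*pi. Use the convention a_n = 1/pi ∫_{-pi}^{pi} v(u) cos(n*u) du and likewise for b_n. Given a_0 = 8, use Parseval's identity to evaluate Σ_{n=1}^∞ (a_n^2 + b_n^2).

Parseval: a_0^2/2 + Σ_{n≥1} (a_n^2+b_n^2) = 1/pi ∫_{-pi}^{pi} v(u)^2 du = 2*pi**2/3 + 32.
Subtract a_0^2/2 = 32: Σ (a_n^2+b_n^2) = 2*pi**2/3.

2*pi**2/3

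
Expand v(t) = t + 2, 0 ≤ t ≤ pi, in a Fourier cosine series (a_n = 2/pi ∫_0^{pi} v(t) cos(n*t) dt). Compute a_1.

-4/pi

a_1 = 2/pi ∫_0^{pi} (t + 2) cos(t) dt.
Integrating by parts (boundary term plus one more integral), an antiderivative of (t + 2) cos(t) is t*sin(t) + 2*sin(t) + cos(t); evaluating from 0 to pi: ∫_{0}^{pi} (t + 2) cos(t) dt = (-1) - (1) = -2.
Hence a_1 = (2/pi)·(-2) = -4/pi.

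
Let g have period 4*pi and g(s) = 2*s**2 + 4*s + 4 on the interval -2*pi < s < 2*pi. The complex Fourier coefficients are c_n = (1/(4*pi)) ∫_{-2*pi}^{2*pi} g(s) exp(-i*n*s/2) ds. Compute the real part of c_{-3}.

Since g is real-valued, Re(c_{-3}) = (1/(4*pi)) ∫_{-2*pi}^{2*pi} g(s) cos(-3*s/2) ds = a_{3}/2.
Integrating by parts twice (tabular method), an antiderivative of (2*s**2 + 4*s + 4) cos(-3*s/2) is 4*s**2*sin(3*s/2)/3 + 8*s*sin(3*s/2)/3 + 16*s*cos(3*s/2)/9 + 40*sin(3*s/2)/27 + 16*cos(3*s/2)/9; evaluating from -2*pi to 2*pi: ∫_{-2*pi}^{2*pi} (2*s**2 + 4*s + 4) cos(-3*s/2) ds = (-32*pi/9 - 16/9) - (-16/9 + 32*pi/9) = -64*pi/9.
Hence Re(c_{-3}) = (1/(4*pi))·(-64*pi/9) = -16/9.

-16/9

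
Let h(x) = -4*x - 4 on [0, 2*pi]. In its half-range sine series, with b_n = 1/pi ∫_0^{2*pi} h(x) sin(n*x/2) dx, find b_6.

8/3

b_6 = 1/pi ∫_0^{2*pi} (-4*x - 4) sin(3*x) dx.
Integrating by parts (boundary term plus one more integral), an antiderivative of (-4*x - 4) sin(3*x) is 4*x*cos(3*x)/3 - 4*sin(3*x)/9 + 4*cos(3*x)/3; evaluating from 0 to 2*pi: ∫_{0}^{2*pi} (-4*x - 4) sin(3*x) dx = (4/3 + 8*pi/3) - (4/3) = 8*pi/3.
Hence b_6 = (1/pi)·(8*pi/3) = 8/3.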